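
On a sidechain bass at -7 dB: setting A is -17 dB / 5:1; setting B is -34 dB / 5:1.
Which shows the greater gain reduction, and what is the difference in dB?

B, by 13.6 dB

A: GR = 10 − 10/5 = 8 dB.
B: GR = 27 − 27/5 = 21.6 dB.
B reduces 13.6 dB more.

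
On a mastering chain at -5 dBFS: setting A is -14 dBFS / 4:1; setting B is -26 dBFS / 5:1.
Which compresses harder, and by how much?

B, by 10.05 dB

A: 9 dB over, compressed to 2.25 dB over, so 6.75 dB of GR.
B: 21 dB over, compressed to 4.2 dB over, so 16.8 dB of GR.
B applies 10.05 dB more gain reduction.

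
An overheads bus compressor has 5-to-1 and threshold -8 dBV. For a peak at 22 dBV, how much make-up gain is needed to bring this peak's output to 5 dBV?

7 dB

Overshoot 30 dB → 30/5 = 6 dB after compression, so the compressed level is -8 + 6 = -2 dBV.
Make-up = target − compressed = 5 − (-2) = 7 dB.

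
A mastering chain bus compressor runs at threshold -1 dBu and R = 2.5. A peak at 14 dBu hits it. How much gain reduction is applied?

9 dB

The signal is 15 dB above threshold.
After 2.5:1 compression the overshoot becomes 15/2.5 = 6 dB.
GR = overshoot in − overshoot out = 15 − 6 = 9 dB.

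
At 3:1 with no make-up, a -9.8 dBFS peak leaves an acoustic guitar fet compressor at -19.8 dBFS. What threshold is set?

Input is 15 dB above T (since output overshoot × R = input overshoot: (-19.8 − T)·3 = -9.8 − T gives T = -24.8 dBFS).
Check: -24.8 + (-9.8 − (-24.8))/3 = -24.8 + 5 = -19.8 dBFS. ✓

-24.8 dBFS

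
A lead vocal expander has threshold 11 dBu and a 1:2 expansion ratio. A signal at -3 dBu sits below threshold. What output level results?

-17 dBu

Undershoot = 11 − (-3) = 14 dB.
At 1:2, that expands to 28 dB under threshold.
Output = 11 − 28 = -17 dBu.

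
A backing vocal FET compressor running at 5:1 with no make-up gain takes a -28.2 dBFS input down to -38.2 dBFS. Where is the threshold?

-40.7 dBFS

Let T be the threshold. Output overshoot = (input overshoot)/R, so -38.2 − T = (-28.2 − T)/5.
5·(-38.2 − T) = -28.2 − T → 4·T = -191 − (-28.2) = -162.8.
T = -162.8/4 = -40.7 dBFS.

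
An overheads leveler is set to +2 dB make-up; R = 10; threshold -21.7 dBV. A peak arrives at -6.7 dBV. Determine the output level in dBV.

-18.2 dBV

-6.7 dBV sits 15 dB over threshold.
The 15 dB excess becomes 1.5 dB after 10:1 reduction.
That puts the output at -20.2 dBV; make-up adds 2 dB, giving -18.2 dBV.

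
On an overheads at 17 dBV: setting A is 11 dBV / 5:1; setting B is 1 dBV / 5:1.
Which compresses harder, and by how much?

A: 6 dB over, compressed to 1.2 dB over, so 4.8 dB of GR.
B: 16 dB over, compressed to 3.2 dB over, so 12.8 dB of GR.
Difference: 8 dB in favour of B.

B, by 8 dB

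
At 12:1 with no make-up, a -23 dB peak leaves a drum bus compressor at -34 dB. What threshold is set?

Gain reduction = -23 − (-34) = 11 dB; output overshoot = GR / (R − 1) = 11 / 11 = 1 dB.
Threshold = output − output overshoot = -34 − 1 = -35 dB.

-35 dB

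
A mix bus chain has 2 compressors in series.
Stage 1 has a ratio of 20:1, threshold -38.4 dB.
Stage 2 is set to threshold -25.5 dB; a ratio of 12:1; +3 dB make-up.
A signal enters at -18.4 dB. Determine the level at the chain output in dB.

-34.4 dB

Stage 1: -18.4 dB is 20 dB over -38.4 dB; at 20:1 that becomes 1 dB over, giving -37.4 dB.
Stage 2: -37.4 dB ≤ -25.5 dB, so stage 2 doesn't engage; make-up brings it to -34.4 dB.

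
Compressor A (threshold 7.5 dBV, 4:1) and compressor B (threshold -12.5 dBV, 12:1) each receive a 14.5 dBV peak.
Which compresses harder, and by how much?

A: overshoot 7 dB → output overshoot 1.75 dB → GR 5.25 dB.
B: overshoot 27 dB → output overshoot 2.25 dB → GR 24.75 dB.
B reduces 19.5 dB more.

B, by 19.5 dB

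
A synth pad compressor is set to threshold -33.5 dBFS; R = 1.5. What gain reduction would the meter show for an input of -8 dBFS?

8.5 dB

The signal is 25.5 dB above threshold.
A 1.5:1 ratio leaves 17 dB of that excess.
Gain reduction = 25.5 − 17 = 8.5 dB.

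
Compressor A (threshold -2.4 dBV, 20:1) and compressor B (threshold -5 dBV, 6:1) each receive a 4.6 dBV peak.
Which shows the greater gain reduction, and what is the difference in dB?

B, by 1.35 dB

A: GR = 7 − 7/20 = 6.65 dB.
B: GR = 9.6 − 9.6/6 = 8 dB.
B reduces 1.35 dB more.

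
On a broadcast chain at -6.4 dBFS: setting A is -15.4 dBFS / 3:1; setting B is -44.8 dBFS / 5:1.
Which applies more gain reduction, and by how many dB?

A: overshoot 9 dB → output overshoot 3 dB → GR 6 dB.
B: overshoot 38.4 dB → output overshoot 7.68 dB → GR 30.72 dB.
Difference: 24.72 dB in favour of B.

B, by 24.72 dB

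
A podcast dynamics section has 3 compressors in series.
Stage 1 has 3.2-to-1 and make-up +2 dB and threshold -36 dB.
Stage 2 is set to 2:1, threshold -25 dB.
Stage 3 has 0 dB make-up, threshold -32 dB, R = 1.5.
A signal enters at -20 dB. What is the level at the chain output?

-30 dB

Stage 1: -20 dB is 16 dB over -36 dB; at 3.2:1 that becomes 5 dB over, giving -31 dB; +2 dB make-up → -29 dB.
Stage 2: -29 dB is at or below the -25 dB threshold — no compression; output -29 dB.
Stage 3: -29 dB is 3 dB over -32 dB; at 1.5:1 that becomes 2 dB over, giving -30 dB.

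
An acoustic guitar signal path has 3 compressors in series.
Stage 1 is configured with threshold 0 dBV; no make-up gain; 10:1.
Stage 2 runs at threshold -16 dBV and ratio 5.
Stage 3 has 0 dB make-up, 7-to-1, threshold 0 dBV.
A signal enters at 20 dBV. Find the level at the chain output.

-12.4 dBV

Stage 1: 20 dBV is 20 dB over 0 dBV; at 10:1 that becomes 2 dB over, giving 2 dBV.
Stage 2: overshoot 18 dB → 18/5 = 3.6 dB → -12.4 dBV.
Stage 3: -12.4 dBV ≤ 0 dBV, so stage 3 doesn't engage; output -12.4 dBV.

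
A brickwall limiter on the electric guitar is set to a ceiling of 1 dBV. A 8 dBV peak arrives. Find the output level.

The limiter clamps the peak to its 1 dBV ceiling.

1 dBV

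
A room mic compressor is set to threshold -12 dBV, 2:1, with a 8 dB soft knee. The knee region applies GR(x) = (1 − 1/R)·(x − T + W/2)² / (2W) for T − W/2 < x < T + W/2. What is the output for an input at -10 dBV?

x − T + W/2 = -10 − (-12) + 4 = 6.
GR = (1 − 1/2) × 6² / 16 = 0.5 × 36 / 16 = 1.125 dB.
Output = -10 − 1.125 = -11.125 dBV.

-11.125 dBV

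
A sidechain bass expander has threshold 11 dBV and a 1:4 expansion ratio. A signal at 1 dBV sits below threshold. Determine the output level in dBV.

Undershoot = 11 − 1 = 10 dB.
At 1:4, that expands to 40 dB under threshold.
Output = 11 − 40 = -29 dBV.

-29 dBV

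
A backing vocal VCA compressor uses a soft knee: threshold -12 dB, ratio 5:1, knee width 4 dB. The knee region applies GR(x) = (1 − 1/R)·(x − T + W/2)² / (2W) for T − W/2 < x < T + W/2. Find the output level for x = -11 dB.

x − T + W/2 = -11 − (-12) + 2 = 3.
GR = (1 − 1/5) × 3² / 8 = 0.8 × 9 / 8 = 0.9 dB.
Output = -11 − 0.9 = -11.9 dB.

-11.9 dB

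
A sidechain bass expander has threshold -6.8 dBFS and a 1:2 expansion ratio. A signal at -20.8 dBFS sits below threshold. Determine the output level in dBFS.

Undershoot = (-6.8) − (-20.8) = 14 dB.
At 1:2, that expands to 28 dB under threshold.
Output = -6.8 − 28 = -34.8 dBFS.

-34.8 dBFS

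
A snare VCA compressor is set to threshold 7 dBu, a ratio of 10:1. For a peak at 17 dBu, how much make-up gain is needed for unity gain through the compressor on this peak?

9 dB

Without make-up, output = threshold + overshoot/10 = 7 + 1 = 8 dBu.
Gap to target: 9 dB.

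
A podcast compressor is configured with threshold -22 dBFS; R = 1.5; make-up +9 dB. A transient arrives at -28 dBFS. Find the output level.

-19 dBFS

-28 dBFS is 6 dB below the -22 dBFS threshold, so no gain reduction is applied.
Make-up gain adds 9 dB: -28 + 9 = -19 dBFS.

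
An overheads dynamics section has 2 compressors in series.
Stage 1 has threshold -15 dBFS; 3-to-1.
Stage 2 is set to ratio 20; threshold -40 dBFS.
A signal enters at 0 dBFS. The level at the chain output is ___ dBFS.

-38.5 dBFS

Stage 1: 15 dB above -15 dBFS, reduced 3:1 to 5 dB above → -10 dBFS.
Stage 2: -10 dBFS is 30 dB over -40 dBFS; at 20:1 that becomes 1.5 dB over, giving -38.5 dBFS.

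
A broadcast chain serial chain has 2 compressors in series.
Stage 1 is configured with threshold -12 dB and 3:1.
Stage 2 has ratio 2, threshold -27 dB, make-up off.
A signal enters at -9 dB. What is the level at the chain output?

-19 dB

Stage 1: 3 dB above -12 dB, reduced 3:1 to 1 dB above → -11 dB.
Stage 2: overshoot 16 dB → 16/2 = 8 dB → -19 dB.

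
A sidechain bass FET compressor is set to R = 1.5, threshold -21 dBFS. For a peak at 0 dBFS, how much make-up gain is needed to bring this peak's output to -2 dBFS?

Overshoot 21 dB → 21/1.5 = 14 dB after compression, so the compressed level is -21 + 14 = -7 dBFS.
Make-up = target − compressed = -2 − (-7) = 5 dB.

5 dB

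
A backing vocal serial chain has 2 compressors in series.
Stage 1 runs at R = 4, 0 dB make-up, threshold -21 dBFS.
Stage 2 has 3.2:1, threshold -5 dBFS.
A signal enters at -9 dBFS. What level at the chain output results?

-18 dBFS

Stage 1: 12 dB above -21 dBFS, reduced 4:1 to 3 dB above → -18 dBFS.
Stage 2: below threshold (-18 ≤ -5); passes unchanged; output -18 dBFS.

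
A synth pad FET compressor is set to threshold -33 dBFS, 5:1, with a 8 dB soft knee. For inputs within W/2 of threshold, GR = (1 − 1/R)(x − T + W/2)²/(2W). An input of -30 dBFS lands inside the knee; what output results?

x − T + W/2 = -30 − (-33) + 4 = 7.
GR = (1 − 1/5) × 7² / 16 = 0.8 × 49 / 16 = 2.45 dB.
Output = -30 − 2.45 = -32.45 dBFS.

-32.45 dBFS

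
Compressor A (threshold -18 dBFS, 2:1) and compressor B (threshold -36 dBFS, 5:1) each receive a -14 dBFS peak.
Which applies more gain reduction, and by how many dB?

B, by 15.6 dB

A: overshoot 4 dB → output overshoot 2 dB → GR 2 dB.
B: overshoot 22 dB → output overshoot 4.4 dB → GR 17.6 dB.
B applies 15.6 dB more gain reduction.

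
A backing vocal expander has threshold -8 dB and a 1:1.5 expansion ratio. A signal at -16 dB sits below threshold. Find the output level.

Undershoot = (-8) − (-16) = 8 dB.
At 1:1.5, that expands to 12 dB under threshold.
Output = -8 − 12 = -20 dB.

-20 dB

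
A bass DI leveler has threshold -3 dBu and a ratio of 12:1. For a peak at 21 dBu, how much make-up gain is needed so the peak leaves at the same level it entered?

The peak compresses to -3 + 24/12 = -1 dBu.
To reach 21 dBu requires 21 − (-1) = 22 dB of make-up.

22 dB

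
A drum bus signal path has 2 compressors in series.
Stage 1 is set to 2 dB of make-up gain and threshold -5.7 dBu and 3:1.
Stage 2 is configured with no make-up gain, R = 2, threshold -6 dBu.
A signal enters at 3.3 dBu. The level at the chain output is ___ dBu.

-3.35 dBu

Stage 1: 9 dB above -5.7 dBu, reduced 3:1 to 3 dB above → -2.7 dBu; +2 dB make-up → -0.7 dBu.
Stage 2: overshoot 5.3 dB → 5.3/2 = 2.65 dB → -3.35 dBu.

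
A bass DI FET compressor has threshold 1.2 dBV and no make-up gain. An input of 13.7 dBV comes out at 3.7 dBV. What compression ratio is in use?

Input overshoot = 13.7 − 1.2 = 12.5 dB; output overshoot = 3.7 − 1.2 = 2.5 dB.
Ratio = 12.5 / 2.5 = 5.

5:1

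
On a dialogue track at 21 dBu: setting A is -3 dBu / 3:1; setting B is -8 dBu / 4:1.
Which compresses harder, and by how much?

B, by 5.75 dB

A: overshoot 24 dB → output overshoot 8 dB → GR 16 dB.
B: overshoot 29 dB → output overshoot 7.25 dB → GR 21.75 dB.
B applies 5.75 dB more gain reduction.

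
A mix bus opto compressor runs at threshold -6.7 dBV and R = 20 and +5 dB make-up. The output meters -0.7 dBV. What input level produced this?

13.3 dBV

Before make-up, the level was -0.7 − 5 = -5.7 dBV.
The compressed level sits -5.7 − (-6.7) = 1 dB over threshold.
Input overshoot = R × output overshoot = 20 dB → input = -6.7 + 20 = 13.3 dBV.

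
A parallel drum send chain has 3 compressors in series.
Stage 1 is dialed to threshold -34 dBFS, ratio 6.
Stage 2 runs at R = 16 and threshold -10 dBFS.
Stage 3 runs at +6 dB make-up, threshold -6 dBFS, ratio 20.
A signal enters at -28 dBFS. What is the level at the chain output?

-27 dBFS

Stage 1: -28 dBFS is 6 dB over -34 dBFS; at 6:1 that becomes 1 dB over, giving -33 dBFS.
Stage 2: below threshold (-33 ≤ -10); passes unchanged; output -33 dBFS.
Stage 3: -33 dBFS ≤ -6 dBFS, so stage 3 doesn't engage; make-up brings it to -27 dBFS.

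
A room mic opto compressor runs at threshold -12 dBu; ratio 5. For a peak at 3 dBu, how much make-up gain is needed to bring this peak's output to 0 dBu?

Overshoot 15 dB → 15/5 = 3 dB after compression, so the compressed level is -12 + 3 = -9 dBu.
Make-up = target − compressed = 0 − (-9) = 9 dB.

9 dB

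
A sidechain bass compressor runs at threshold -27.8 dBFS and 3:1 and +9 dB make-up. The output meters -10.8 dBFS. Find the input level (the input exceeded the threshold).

-3.8 dBFS

Before make-up, the level was -10.8 − 9 = -19.8 dBFS.
That's 8 dB above the -27.8 dBFS threshold.
Undo the ratio: input overshoot = 8 × 3 = 24 dB, giving input = -3.8 dBFS.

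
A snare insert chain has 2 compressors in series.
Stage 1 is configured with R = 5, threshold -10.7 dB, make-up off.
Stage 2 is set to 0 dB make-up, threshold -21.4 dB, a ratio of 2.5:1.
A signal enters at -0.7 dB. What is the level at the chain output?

-16.32 dB

Stage 1: 10 dB above -10.7 dB, reduced 5:1 to 2 dB above → -8.7 dB.
Stage 2: 12.7 dB above -21.4 dB, reduced 2.5:1 to 5.08 dB above → -16.32 dB.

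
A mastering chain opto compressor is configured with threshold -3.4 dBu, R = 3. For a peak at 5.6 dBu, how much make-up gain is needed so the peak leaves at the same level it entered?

Overshoot 9 dB → 9/3 = 3 dB after compression, so the compressed level is -3.4 + 3 = -0.4 dBu.
Make-up = target − compressed = 5.6 − (-0.4) = 6 dB.

6 dB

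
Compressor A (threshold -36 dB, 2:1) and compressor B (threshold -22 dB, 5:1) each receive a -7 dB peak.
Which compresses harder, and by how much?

A, by 2.5 dB

A: 29 dB over, compressed to 14.5 dB over, so 14.5 dB of GR.
B: 15 dB over, compressed to 3 dB over, so 12 dB of GR.
A reduces 2.5 dB more.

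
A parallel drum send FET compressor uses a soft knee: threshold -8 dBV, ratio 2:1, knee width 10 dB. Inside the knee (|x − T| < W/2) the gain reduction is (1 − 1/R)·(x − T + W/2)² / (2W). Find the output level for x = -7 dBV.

-7.9 dBV

x − T + W/2 = -7 − (-8) + 5 = 6.
GR = (1 − 1/2) × 6² / 20 = 0.5 × 36 / 20 = 0.9 dB.
Output = -7 − 0.9 = -7.9 dBV.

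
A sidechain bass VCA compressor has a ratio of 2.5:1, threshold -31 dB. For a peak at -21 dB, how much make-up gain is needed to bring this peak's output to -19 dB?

Without make-up, output = threshold + overshoot/2.5 = -31 + 4 = -27 dB.
Gap to target: 8 dB.

8 dB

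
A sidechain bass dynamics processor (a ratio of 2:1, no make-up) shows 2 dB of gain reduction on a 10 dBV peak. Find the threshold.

Let T be the threshold. Output overshoot = (input overshoot)/R, so 8 − T = (10 − T)/2.
2·(8 − T) = 10 − T → 1·T = 16 − 10 = 6.
T = 6/1 = 6 dBV.

6 dBV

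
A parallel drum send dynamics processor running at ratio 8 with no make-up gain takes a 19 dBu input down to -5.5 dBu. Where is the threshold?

-9 dBu

Input is 28 dB above T (since output overshoot × R = input overshoot: (-5.5 − T)·8 = 19 − T gives T = -9 dBu).
Check: -9 + (19 − (-9))/8 = -9 + 3.5 = -5.5 dBu. ✓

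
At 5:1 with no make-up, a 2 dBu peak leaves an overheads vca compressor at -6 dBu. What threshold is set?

-8 dBu

Gain reduction = 2 − (-6) = 8 dB; output overshoot = GR / (R − 1) = 8 / 4 = 2 dB.
Threshold = output − output overshoot = -6 − 2 = -8 dBu.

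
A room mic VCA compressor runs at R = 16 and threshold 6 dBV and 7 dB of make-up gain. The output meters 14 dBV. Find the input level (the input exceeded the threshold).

22 dBV

Before make-up, the level was 14 − 7 = 7 dBV.
Post-compression overshoot = 7 − 6 = 1 dB.
Before 16:1 compression the overshoot was 1 × 16 = 16 dB, so input = 6 + 16 = 22 dBV.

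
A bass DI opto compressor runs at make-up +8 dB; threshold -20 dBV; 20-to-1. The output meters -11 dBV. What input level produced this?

Stripping the +8 dB make-up gives -19 dBV at the gain stage.
Post-compression overshoot = -19 − (-20) = 1 dB.
Input overshoot = R × output overshoot = 20 dB → input = -20 + 20 = 0 dBV.

0 dBV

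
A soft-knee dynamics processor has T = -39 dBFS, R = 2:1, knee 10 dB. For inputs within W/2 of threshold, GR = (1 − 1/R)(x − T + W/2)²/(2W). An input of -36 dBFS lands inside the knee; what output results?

x − T + W/2 = -36 − (-39) + 5 = 8.
GR = (1 − 1/2) × 8² / 20 = 0.5 × 64 / 20 = 1.6 dB.
Output = -36 − 1.6 = -37.6 dBFS.

-37.6 dBFS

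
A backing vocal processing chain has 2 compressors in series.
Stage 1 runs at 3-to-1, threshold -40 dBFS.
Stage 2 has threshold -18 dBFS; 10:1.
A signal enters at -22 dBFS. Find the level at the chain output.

-34 dBFS

Stage 1: overshoot 18 dB → 18/3 = 6 dB → -34 dBFS.
Stage 2: below threshold (-34 ≤ -18); passes unchanged; output -34 dBFS.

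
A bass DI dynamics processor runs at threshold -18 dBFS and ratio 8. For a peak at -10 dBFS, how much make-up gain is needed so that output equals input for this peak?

Overshoot 8 dB → 8/8 = 1 dB after compression, so the compressed level is -18 + 1 = -17 dBFS.
Make-up = target − compressed = -10 − (-17) = 7 dB.

7 dB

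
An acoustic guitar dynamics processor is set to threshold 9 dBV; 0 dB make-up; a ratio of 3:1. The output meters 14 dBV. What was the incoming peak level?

That's 5 dB above the 9 dBV threshold.
Before 3:1 compression the overshoot was 5 × 3 = 15 dB, so input = 9 + 15 = 24 dBV.

24 dBV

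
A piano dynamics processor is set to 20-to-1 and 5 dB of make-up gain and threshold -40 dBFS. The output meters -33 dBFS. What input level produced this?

Before make-up, the level was -33 − 5 = -38 dBFS.
The compressed level sits -38 − (-40) = 2 dB over threshold.
Undo the ratio: input overshoot = 2 × 20 = 40 dB, giving input = 0 dBFS.

0 dBFS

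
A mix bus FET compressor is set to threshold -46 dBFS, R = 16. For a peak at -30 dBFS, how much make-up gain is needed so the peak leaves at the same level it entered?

The peak compresses to -46 + 16/16 = -45 dBFS.
To reach -30 dBFS requires -30 − (-45) = 15 dB of make-up.

15 dB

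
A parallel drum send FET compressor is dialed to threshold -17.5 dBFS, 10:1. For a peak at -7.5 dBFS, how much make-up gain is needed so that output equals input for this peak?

Without make-up, output = threshold + overshoot/10 = -17.5 + 1 = -16.5 dBFS.
Gap to target: 9 dB.

9 dB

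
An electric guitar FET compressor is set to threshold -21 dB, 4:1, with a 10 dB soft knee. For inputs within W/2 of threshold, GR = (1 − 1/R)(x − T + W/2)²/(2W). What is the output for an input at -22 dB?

x − T + W/2 = -22 − (-21) + 5 = 4.
GR = (1 − 1/4) × 4² / 20 = 0.75 × 16 / 20 = 0.6 dB.
Output = -22 − 0.6 = -22.6 dB.

-22.6 dB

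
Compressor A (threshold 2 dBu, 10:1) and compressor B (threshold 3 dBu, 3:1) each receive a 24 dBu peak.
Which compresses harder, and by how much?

A: 22 dB over, compressed to 2.2 dB over, so 19.8 dB of GR.
B: 21 dB over, compressed to 7 dB over, so 14 dB of GR.
Difference: 5.8 dB in favour of A.

A, by 5.8 dB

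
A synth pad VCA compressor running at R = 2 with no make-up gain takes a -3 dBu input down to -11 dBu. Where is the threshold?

-19 dBu

Gain reduction = -3 − (-11) = 8 dB; output overshoot = GR / (R − 1) = 8 / 1 = 8 dB.
Threshold = output − output overshoot = -11 − 8 = -19 dBu.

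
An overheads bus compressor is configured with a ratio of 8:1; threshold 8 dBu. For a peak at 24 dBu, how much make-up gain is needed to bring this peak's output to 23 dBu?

Without make-up, output = threshold + overshoot/8 = 8 + 2 = 10 dBu.
Gap to target: 13 dB.

13 dB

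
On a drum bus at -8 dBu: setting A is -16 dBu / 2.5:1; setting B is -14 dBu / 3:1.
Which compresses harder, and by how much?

A: overshoot 8 dB → output overshoot 3.2 dB → GR 4.8 dB.
B: overshoot 6 dB → output overshoot 2 dB → GR 4 dB.
A applies 0.8 dB more gain reduction.

A, by 0.8 dB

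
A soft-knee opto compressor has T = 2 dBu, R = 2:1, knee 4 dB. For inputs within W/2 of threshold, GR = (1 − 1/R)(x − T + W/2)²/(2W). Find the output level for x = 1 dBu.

0.9375 dBu

x − T + W/2 = 1 − 2 + 2 = 1.
GR = (1 − 1/2) × 1² / 8 = 0.5 × 1 / 8 = 0.0625 dB.
Output = 1 − 0.0625 = 0.9375 dBu.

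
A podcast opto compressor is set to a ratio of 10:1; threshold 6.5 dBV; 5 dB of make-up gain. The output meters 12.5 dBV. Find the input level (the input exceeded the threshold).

Before make-up, the level was 12.5 − 5 = 7.5 dBV.
The compressed level sits 7.5 − 6.5 = 1 dB over threshold.
Input overshoot = R × output overshoot = 10 dB → input = 6.5 + 10 = 16.5 dBV.

16.5 dBV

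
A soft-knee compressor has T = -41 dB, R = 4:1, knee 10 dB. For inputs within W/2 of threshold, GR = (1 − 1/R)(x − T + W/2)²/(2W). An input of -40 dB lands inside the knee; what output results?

-41.35 dB

x − T + W/2 = -40 − (-41) + 5 = 6.
GR = (1 − 1/4) × 6² / 20 = 0.75 × 36 / 20 = 1.35 dB.
Output = -40 − 1.35 = -41.35 dB.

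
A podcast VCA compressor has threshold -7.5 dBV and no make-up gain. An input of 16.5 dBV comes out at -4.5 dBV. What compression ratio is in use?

Input overshoot = 16.5 − (-7.5) = 24 dB; output overshoot = -4.5 − (-7.5) = 3 dB.
Ratio = 24 / 3 = 8.

8:1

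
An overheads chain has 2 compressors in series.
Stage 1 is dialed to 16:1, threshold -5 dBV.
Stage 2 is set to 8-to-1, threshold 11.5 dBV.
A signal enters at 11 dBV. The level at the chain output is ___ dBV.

-4 dBV

Stage 1: 11 dBV is 16 dB over -5 dBV; at 16:1 that becomes 1 dB over, giving -4 dBV.
Stage 2: below threshold (-4 ≤ 11.5); passes unchanged; output -4 dBV.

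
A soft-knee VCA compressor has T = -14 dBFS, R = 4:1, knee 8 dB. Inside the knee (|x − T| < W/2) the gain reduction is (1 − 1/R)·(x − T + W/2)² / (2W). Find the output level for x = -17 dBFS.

-17.046875 dBFS

x − T + W/2 = -17 − (-14) + 4 = 1.
GR = (1 − 1/4) × 1² / 16 = 0.75 × 1 / 16 = 0.046875 dB.
Output = -17 − 0.046875 = -17.046875 dBFS.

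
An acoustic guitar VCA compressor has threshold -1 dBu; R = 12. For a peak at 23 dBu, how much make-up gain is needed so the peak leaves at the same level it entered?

The peak compresses to -1 + 24/12 = 1 dBu.
To reach 23 dBu requires 23 − 1 = 22 dB of make-up.

22 dB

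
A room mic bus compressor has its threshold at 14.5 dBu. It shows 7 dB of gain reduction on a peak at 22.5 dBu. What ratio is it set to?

8:1

Input overshoot = 22.5 − 14.5 = 8 dB.
Output overshoot = 8 − 7 = 1 dB.
Ratio = input overshoot / output overshoot = 8 / 1 = 8.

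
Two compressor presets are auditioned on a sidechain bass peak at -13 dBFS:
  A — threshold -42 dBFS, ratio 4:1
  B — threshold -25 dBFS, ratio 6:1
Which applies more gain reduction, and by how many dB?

A: overshoot 29 dB → output overshoot 7.25 dB → GR 21.75 dB.
B: overshoot 12 dB → output overshoot 2 dB → GR 10 dB.
Difference: 11.75 dB in favour of A.

A, by 11.75 dB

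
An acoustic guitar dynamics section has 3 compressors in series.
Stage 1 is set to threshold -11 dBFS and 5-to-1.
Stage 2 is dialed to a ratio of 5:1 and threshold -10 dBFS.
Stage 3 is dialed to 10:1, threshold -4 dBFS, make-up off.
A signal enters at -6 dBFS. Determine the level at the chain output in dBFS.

-10 dBFS

Stage 1: overshoot 5 dB → 5/5 = 1 dB → -10 dBFS.
Stage 2: -10 dBFS ≤ -10 dBFS, so stage 2 doesn't engage; output -10 dBFS.
Stage 3: -10 dBFS is at or below the -4 dBFS threshold — no compression; output -10 dBFS.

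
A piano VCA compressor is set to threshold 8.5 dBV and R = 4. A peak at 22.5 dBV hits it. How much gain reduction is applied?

10.5 dB

22.5 dBV exceeds the threshold by 14 dB.
A 4:1 ratio leaves 3.5 dB of that excess.
Gain reduction = 14 − 3.5 = 10.5 dB.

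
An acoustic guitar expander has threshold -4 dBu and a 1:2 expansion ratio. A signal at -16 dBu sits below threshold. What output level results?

-28 dBu

Undershoot = (-4) − (-16) = 12 dB.
At 1:2, that expands to 24 dB under threshold.
Output = -4 − 24 = -28 dBu.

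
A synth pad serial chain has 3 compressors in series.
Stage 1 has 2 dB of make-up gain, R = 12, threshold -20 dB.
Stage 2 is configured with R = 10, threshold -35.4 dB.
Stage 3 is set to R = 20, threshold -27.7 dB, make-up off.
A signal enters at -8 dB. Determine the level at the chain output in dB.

-33.56 dB

Stage 1: -8 dB is 12 dB over -20 dB; at 12:1 that becomes 1 dB over, giving -19 dB; +2 dB make-up → -17 dB.
Stage 2: 18.4 dB above -35.4 dB, reduced 10:1 to 1.84 dB above → -33.56 dB.
Stage 3: -33.56 dB ≤ -27.7 dB, so stage 3 doesn't engage; output -33.56 dB.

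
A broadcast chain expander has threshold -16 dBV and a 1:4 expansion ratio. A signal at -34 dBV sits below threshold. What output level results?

The input is 18 dB below the -16 dBV threshold.
A 1:4 expander multiplies undershoot by 4: 18 × 4 = 72 dB below threshold.
Output = -16 − 72 = -88 dBV.

-88 dBV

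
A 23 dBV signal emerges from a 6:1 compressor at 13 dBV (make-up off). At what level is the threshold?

Input is 12 dB above T (since output overshoot × R = input overshoot: (13 − T)·6 = 23 − T gives T = 11 dBV).
Check: 11 + (23 − 11)/6 = 11 + 2 = 13 dBV. ✓

11 dBV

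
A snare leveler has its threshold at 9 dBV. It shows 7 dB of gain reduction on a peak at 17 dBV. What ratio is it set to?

Input overshoot = 17 − 9 = 8 dB.
Output overshoot = 8 − 7 = 1 dB.
Ratio = input overshoot / output overshoot = 8 / 1 = 8.

8:1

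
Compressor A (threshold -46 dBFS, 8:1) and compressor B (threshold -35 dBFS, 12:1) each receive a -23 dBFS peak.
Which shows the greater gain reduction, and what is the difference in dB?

A: GR = 23 − 23/8 = 20.125 dB.
B: GR = 12 − 12/12 = 11 dB.
A applies 9.125 dB more gain reduction.

A, by 9.125 dB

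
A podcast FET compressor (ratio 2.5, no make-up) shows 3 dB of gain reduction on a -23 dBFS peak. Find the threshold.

Gain reduction = -23 − (-26) = 3 dB; output overshoot = GR / (R − 1) = 3 / 1.5 = 2 dB.
Threshold = output − output overshoot = -26 − 2 = -28 dBFS.

-28 dBFS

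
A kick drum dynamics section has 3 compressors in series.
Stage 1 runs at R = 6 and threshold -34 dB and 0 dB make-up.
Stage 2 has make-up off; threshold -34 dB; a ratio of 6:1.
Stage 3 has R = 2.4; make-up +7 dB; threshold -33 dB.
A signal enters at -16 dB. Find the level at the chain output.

Stage 1: overshoot 18 dB → 18/6 = 3 dB → -31 dB.
Stage 2: -31 dB is 3 dB over -34 dB; at 6:1 that becomes 0.5 dB over, giving -33.5 dB.
Stage 3: -33.5 dB ≤ -33 dB, so stage 3 doesn't engage; make-up brings it to -26.5 dB.

-26.5 dB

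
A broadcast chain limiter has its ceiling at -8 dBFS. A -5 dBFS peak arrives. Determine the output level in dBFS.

-8 dBFS

The limiter clamps the peak to its -8 dBFS ceiling.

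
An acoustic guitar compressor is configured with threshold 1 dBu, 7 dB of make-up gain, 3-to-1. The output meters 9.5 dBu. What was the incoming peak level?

Remove make-up: 9.5 − 7 = 2.5 dBu.
That's 1.5 dB above the 1 dBu threshold.
Input overshoot = R × output overshoot = 4.5 dB → input = 1 + 4.5 = 5.5 dBu.

5.5 dBu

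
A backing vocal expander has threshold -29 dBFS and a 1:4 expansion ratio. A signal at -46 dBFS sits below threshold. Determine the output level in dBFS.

-97 dBFS

Below threshold, a 1:4 expander applies gain = (4−1)×(T − x) of attenuation.
(4−1) × 17 = 51 dB, so output = -46 − 51 = -97 dBFS.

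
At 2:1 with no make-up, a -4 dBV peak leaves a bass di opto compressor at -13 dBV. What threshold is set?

-22 dBV

Input is 18 dB above T (since output overshoot × R = input overshoot: (-13 − T)·2 = -4 − T gives T = -22 dBV).
Check: -22 + (-4 − (-22))/2 = -22 + 9 = -13 dBV. ✓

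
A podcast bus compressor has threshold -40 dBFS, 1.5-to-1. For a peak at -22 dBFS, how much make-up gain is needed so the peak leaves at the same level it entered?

6 dB

Overshoot 18 dB → 18/1.5 = 12 dB after compression, so the compressed level is -40 + 12 = -28 dBFS.
Make-up = target − compressed = -22 − (-28) = 6 dB.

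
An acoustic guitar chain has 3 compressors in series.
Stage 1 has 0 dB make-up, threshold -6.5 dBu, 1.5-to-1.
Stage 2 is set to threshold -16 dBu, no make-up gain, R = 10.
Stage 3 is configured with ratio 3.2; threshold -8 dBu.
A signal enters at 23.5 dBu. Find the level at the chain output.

-13.05 dBu

Stage 1: 23.5 dBu is 30 dB over -6.5 dBu; at 1.5:1 that becomes 20 dB over, giving 13.5 dBu.
Stage 2: 13.5 dBu is 29.5 dB over -16 dBu; at 10:1 that becomes 2.95 dB over, giving -13.05 dBu.
Stage 3: -13.05 dBu is at or below the -8 dBu threshold — no compression; output -13.05 dBu.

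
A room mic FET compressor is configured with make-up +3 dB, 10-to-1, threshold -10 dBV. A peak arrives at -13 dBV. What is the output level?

-13 dBV is 3 dB below the -10 dBV threshold, so no gain reduction is applied.
Make-up gain adds 3 dB: -13 + 3 = -10 dBV.

-10 dBV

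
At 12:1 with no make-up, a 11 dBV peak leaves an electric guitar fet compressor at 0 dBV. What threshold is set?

Gain reduction = 11 − 0 = 11 dB; output overshoot = GR / (R − 1) = 11 / 11 = 1 dB.
Threshold = output − output overshoot = 0 − 1 = -1 dBV.

-1 dBV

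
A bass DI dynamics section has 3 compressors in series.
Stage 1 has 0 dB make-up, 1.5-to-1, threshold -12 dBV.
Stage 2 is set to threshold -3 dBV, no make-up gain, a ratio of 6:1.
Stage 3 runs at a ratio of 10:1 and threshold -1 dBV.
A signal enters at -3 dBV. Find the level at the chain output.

-6 dBV

Stage 1: 9 dB above -12 dBV, reduced 1.5:1 to 6 dB above → -6 dBV.
Stage 2: -6 dBV is at or below the -3 dBV threshold — no compression; output -6 dBV.
Stage 3: -6 dBV is at or below the -1 dBV threshold — no compression; output -6 dBV.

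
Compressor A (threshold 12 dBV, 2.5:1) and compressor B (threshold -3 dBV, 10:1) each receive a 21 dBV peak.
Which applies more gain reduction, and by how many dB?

B, by 16.2 dB

A: overshoot 9 dB → output overshoot 3.6 dB → GR 5.4 dB.
B: overshoot 24 dB → output overshoot 2.4 dB → GR 21.6 dB.
Difference: 16.2 dB in favour of B.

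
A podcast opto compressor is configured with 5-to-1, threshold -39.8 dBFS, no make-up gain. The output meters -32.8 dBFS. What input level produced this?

-4.8 dBFS

Post-compression overshoot = -32.8 − (-39.8) = 7 dB.
Undo the ratio: input overshoot = 7 × 5 = 35 dB, giving input = -4.8 dBFS.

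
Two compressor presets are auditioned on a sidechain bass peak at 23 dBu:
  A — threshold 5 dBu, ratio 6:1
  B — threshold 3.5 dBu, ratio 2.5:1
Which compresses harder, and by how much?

A, by 3.3 dB

A: GR = 18 − 18/6 = 15 dB.
B: GR = 19.5 − 19.5/2.5 = 11.7 dB.
Difference: 3.3 dB in favour of A.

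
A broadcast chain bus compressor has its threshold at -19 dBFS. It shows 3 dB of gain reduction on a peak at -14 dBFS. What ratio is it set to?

2.5:1

Input overshoot = -14 − (-19) = 5 dB.
Output overshoot = 5 − 3 = 2 dB.
Ratio = input overshoot / output overshoot = 5 / 2 = 2.5.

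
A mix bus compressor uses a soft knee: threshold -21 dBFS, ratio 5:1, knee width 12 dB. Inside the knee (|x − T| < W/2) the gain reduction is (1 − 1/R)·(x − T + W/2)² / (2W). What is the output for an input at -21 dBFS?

x − T + W/2 = -21 − (-21) + 6 = 6.
GR = (1 − 1/5) × 6² / 24 = 0.8 × 36 / 24 = 1.2 dB.
Output = -21 − 1.2 = -22.2 dBFS.

-22.2 dBFS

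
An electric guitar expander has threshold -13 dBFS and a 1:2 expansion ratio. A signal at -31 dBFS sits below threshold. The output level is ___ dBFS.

The input is 18 dB below the -13 dBFS threshold.
A 1:2 expander multiplies undershoot by 2: 18 × 2 = 36 dB below threshold.
Output = -13 − 36 = -49 dBFS.

-49 dBFS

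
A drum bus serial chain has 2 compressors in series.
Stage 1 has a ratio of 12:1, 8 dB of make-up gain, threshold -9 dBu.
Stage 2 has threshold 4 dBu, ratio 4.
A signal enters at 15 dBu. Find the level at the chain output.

Stage 1: overshoot 24 dB → 24/12 = 2 dB → -7 dBu; +8 dB make-up → 1 dBu.
Stage 2: below threshold (1 ≤ 4); passes unchanged; output 1 dBu.

1 dBu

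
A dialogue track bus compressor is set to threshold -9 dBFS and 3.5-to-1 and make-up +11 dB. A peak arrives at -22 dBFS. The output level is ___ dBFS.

-22 dBFS is 13 dB below the -9 dBFS threshold, so no gain reduction is applied.
Make-up gain adds 11 dB: -22 + 11 = -11 dBFS.

-11 dBFS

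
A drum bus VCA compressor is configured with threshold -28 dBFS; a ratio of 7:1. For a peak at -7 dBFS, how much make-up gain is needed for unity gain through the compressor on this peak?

18 dB

The peak compresses to -28 + 21/7 = -25 dBFS.
To reach -7 dBFS requires -7 − (-25) = 18 dB of make-up.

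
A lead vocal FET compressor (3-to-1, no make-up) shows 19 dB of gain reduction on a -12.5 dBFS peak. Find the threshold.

-41 dBFS

Input is 28.5 dB above T (since output overshoot × R = input overshoot: (-31.5 − T)·3 = -12.5 − T gives T = -41 dBFS).
Check: -41 + (-12.5 − (-41))/3 = -41 + 9.5 = -31.5 dBFS. ✓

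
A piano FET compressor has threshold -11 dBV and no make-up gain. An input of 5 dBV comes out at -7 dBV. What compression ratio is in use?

Input overshoot = 5 − (-11) = 16 dB; output overshoot = -7 − (-11) = 4 dB.
Ratio = 16 / 4 = 4.

4:1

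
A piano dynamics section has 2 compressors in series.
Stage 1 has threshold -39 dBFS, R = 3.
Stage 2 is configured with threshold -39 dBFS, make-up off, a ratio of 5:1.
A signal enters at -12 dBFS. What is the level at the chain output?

-37.2 dBFS

Stage 1: overshoot 27 dB → 27/3 = 9 dB → -30 dBFS.
Stage 2: 9 dB above -39 dBFS, reduced 5:1 to 1.8 dB above → -37.2 dBFS.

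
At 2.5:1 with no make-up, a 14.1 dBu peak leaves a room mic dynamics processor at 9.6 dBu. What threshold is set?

Gain reduction = 14.1 − 9.6 = 4.5 dB; output overshoot = GR / (R − 1) = 4.5 / 1.5 = 3 dB.
Threshold = output − output overshoot = 9.6 − 3 = 6.6 dBu.

6.6 dBu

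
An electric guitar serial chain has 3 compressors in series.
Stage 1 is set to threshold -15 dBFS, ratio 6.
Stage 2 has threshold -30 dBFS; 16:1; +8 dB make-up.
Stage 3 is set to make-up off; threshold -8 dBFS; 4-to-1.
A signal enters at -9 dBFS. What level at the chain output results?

Stage 1: -9 dBFS is 6 dB over -15 dBFS; at 6:1 that becomes 1 dB over, giving -14 dBFS.
Stage 2: overshoot 16 dB → 16/16 = 1 dB → -29 dBFS; +8 dB make-up → -21 dBFS.
Stage 3: -21 dBFS is at or below the -8 dBFS threshold — no compression; output -21 dBFS.

-21 dBFS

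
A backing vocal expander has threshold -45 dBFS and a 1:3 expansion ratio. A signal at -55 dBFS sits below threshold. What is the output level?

-75 dBFS

Undershoot = (-45) − (-55) = 10 dB.
At 1:3, that expands to 30 dB under threshold.
Output = -45 − 30 = -75 dBFS.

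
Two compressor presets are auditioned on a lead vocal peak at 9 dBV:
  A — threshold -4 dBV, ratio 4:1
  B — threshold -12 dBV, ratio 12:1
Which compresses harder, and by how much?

B, by 9.5 dB

A: 13 dB over, compressed to 3.25 dB over, so 9.75 dB of GR.
B: 21 dB over, compressed to 1.75 dB over, so 19.25 dB of GR.
B applies 9.5 dB more gain reduction.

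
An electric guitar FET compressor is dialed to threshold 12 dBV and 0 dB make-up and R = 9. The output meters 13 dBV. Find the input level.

21 dBV

That's 1 dB above the 12 dBV threshold.
Input overshoot = R × output overshoot = 9 dB → input = 12 + 9 = 21 dBV.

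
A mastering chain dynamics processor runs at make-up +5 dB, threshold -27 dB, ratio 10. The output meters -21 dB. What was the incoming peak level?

-17 dB

Before make-up, the level was -21 − 5 = -26 dB.
That's 1 dB above the -27 dB threshold.
Input overshoot = R × output overshoot = 10 dB → input = -27 + 10 = -17 dB.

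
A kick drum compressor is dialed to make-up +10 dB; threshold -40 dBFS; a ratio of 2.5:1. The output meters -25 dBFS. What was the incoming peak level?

-27.5 dBFS

Stripping the +10 dB make-up gives -35 dBFS at the gain stage.
Post-compression overshoot = -35 − (-40) = 5 dB.
Undo the ratio: input overshoot = 5 × 2.5 = 12.5 dB, giving input = -27.5 dBFS.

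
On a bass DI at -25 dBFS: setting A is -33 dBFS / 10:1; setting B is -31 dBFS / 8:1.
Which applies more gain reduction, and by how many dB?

A, by 1.95 dB

A: 8 dB over, compressed to 0.8 dB over, so 7.2 dB of GR.
B: 6 dB over, compressed to 0.75 dB over, so 5.25 dB of GR.
A applies 1.95 dB more gain reduction.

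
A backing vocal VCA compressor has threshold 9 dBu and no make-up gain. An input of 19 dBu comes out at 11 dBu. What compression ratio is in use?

5:1

Input overshoot = 19 − 9 = 10 dB; output overshoot = 11 − 9 = 2 dB.
Ratio = 10 / 2 = 5.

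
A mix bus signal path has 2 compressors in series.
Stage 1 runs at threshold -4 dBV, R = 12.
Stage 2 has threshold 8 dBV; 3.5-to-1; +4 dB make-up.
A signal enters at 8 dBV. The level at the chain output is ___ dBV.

1 dBV

Stage 1: 8 dBV is 12 dB over -4 dBV; at 12:1 that becomes 1 dB over, giving -3 dBV.
Stage 2: -3 dBV ≤ 8 dBV, so stage 2 doesn't engage; make-up brings it to 1 dBV.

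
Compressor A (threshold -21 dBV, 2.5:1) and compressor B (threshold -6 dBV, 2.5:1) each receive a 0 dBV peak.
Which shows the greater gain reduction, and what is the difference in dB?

A: GR = 21 − 21/2.5 = 12.6 dB.
B: GR = 6 − 6/2.5 = 3.6 dB.
Difference: 9 dB in favour of A.

A, by 9 dB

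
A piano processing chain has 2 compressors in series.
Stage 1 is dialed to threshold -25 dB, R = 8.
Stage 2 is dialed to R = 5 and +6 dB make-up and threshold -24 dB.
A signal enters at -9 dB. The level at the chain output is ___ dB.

-17.8 dB

Stage 1: 16 dB above -25 dB, reduced 8:1 to 2 dB above → -23 dB.
Stage 2: 1 dB above -24 dB, reduced 5:1 to 0.2 dB above → -23.8 dB; +6 dB make-up → -17.8 dB.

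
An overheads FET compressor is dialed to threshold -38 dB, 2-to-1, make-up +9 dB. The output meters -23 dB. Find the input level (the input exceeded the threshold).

Remove make-up: -23 − 9 = -32 dB.
Post-compression overshoot = -32 − (-38) = 6 dB.
Input overshoot = R × output overshoot = 12 dB → input = -38 + 12 = -26 dB.

-26 dB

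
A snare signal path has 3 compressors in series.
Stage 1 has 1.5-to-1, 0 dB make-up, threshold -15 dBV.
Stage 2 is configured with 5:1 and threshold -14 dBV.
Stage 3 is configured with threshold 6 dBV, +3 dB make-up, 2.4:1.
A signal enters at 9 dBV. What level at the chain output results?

Stage 1: 24 dB above -15 dBV, reduced 1.5:1 to 16 dB above → 1 dBV.
Stage 2: 1 dBV is 15 dB over -14 dBV; at 5:1 that becomes 3 dB over, giving -11 dBV.
Stage 3: below threshold (-11 ≤ 6); passes unchanged; make-up brings it to -8 dBV.

-8 dBV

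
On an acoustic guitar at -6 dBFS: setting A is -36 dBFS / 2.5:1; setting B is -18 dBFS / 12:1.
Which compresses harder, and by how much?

A: GR = 30 − 30/2.5 = 18 dB.
B: GR = 12 − 12/12 = 11 dB.
A reduces 7 dB more.

A, by 7 dB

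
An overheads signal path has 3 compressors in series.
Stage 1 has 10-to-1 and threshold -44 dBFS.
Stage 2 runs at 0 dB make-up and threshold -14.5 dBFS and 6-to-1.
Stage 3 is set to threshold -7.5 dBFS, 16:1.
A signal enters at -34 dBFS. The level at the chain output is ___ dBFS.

-43 dBFS

Stage 1: 10 dB above -44 dBFS, reduced 10:1 to 1 dB above → -43 dBFS.
Stage 2: -43 dBFS ≤ -14.5 dBFS, so stage 2 doesn't engage; output -43 dBFS.
Stage 3: -43 dBFS is at or below the -7.5 dBFS threshold — no compression; output -43 dBFS.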